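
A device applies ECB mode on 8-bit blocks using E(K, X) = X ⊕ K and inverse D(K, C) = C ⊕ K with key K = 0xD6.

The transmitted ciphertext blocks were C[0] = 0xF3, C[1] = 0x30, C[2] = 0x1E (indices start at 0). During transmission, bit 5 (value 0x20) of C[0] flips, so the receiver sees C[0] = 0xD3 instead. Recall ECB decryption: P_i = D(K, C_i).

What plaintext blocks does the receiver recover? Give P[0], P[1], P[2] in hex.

Only C[0] changed, to 0xD3. In ECB, a change in C_i affects only P_i. Decrypting the received ciphertext:
P[0]: D(K, 0xD3) = 0x05.
P[1]: D(K, 0x30) = 0xE6.
P[2]: D(K, 0x1E) = 0xC8.
Blocks that differ from the original plaintext: P[0].

P[0] = 0x05, P[1] = 0xE6, P[2] = 0xC8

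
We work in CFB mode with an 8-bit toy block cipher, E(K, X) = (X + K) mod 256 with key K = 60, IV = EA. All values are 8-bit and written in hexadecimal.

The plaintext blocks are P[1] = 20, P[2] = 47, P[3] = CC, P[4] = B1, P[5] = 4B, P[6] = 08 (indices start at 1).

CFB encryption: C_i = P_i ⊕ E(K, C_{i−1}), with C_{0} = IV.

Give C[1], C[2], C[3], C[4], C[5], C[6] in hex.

C[1] = 6A, C[2] = 8D, C[3] = 21, C[4] = 30, C[5] = DB, C[6] = 33

C[1]: E(K, EA) = 4A; 20 ⊕ 4A = 6A.
C[2]: E(K, 6A) = CA; 47 ⊕ CA = 8D.
C[3]: E(K, 8D) = ED; CC ⊕ ED = 21.
C[4]: E(K, 21) = 81; B1 ⊕ 81 = 30.
C[5]: E(K, 30) = 90; 4B ⊕ 90 = DB.
C[6]: E(K, DB) = 3B; 08 ⊕ 3B = 33.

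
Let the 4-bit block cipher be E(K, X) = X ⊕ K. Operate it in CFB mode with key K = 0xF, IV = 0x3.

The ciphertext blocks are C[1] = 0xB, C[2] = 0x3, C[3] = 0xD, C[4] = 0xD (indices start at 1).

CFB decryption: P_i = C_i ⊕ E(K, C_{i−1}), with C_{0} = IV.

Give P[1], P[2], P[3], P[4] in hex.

P[1]: E(K, 0x3) = 0xC; 0xB ⊕ 0xC = 0x7.
P[2]: E(K, 0xB) = 0x4; 0x3 ⊕ 0x4 = 0x7.
P[3]: E(K, 0x3) = 0xC; 0xD ⊕ 0xC = 0x1.
P[4]: E(K, 0xD) = 0x2; 0xD ⊕ 0x2 = 0xF.

P[1] = 0x7, P[2] = 0x7, P[3] = 0x1, P[4] = 0xF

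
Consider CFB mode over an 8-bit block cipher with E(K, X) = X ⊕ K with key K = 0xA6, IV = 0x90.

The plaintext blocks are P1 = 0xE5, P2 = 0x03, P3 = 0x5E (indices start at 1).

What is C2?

C2 = 0x76

CFB encryption: C_i = P_i ⊕ E(K, C_{i−1}), with C_{0} = IV.
C1: E(K, 0x90) = 0x36; 0xE5 ⊕ 0x36 = 0xD3.
C2: E(K, 0xD3) = 0x75; 0x03 ⊕ 0x75 = 0x76.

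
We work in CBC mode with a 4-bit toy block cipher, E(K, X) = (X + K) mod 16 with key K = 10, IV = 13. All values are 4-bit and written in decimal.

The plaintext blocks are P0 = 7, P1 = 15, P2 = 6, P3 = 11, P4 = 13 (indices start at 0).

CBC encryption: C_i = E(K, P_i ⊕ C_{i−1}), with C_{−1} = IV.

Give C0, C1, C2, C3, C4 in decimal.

C0 = 4, C1 = 5, C2 = 13, C3 = 0, C4 = 7

C0: P0 ⊕ 13 = 10; E(K, 10) = 4.
C1: P1 ⊕ 4 = 11; E(K, 11) = 5.
C2: P2 ⊕ 5 = 3; E(K, 3) = 13.
C3: P3 ⊕ 13 = 6; E(K, 6) = 0.
C4: P4 ⊕ 0 = 13; E(K, 13) = 7.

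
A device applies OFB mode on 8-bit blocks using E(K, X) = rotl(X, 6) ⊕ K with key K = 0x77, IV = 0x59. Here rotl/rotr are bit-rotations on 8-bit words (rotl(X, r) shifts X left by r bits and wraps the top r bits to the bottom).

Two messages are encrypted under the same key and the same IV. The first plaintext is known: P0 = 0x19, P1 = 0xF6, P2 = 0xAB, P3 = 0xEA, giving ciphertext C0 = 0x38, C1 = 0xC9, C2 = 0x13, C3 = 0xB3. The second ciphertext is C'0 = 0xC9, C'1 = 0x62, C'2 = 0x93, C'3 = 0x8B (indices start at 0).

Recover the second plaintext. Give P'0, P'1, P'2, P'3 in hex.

P'0 = 0xE8, P'1 = 0x5D, P'2 = 0x2B, P'3 = 0xD2

In OFB with a reused IV, both messages share the same keystream S_i, so C_i ⊕ C'_i = P_i ⊕ P'_i and thus P'_i = P_i ⊕ C_i ⊕ C'_i.
P'0: 0x19 ⊕ 0x38 ⊕ 0xC9 = 0xE8.
P'1: 0xF6 ⊕ 0xC9 ⊕ 0x62 = 0x5D.
P'2: 0xAB ⊕ 0x13 ⊕ 0x93 = 0x2B.
P'3: 0xEA ⊕ 0xB3 ⊕ 0x8B = 0xD2.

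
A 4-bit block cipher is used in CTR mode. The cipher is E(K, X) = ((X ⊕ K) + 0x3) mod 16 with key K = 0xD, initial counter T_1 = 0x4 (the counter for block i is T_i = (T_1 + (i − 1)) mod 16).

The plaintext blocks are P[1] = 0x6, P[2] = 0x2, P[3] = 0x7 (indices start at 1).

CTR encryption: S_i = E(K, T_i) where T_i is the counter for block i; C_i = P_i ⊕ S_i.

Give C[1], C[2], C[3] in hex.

C[1]: T = 0x4, S = E(K, T) = 0xC; 0x6 ⊕ 0xC = 0xA.
C[2]: T = 0x5, S = E(K, T) = 0xB; 0x2 ⊕ 0xB = 0x9.
C[3]: T = 0x6, S = E(K, T) = 0xE; 0x7 ⊕ 0xE = 0x9.

C[1] = 0xA, C[2] = 0x9, C[3] = 0x9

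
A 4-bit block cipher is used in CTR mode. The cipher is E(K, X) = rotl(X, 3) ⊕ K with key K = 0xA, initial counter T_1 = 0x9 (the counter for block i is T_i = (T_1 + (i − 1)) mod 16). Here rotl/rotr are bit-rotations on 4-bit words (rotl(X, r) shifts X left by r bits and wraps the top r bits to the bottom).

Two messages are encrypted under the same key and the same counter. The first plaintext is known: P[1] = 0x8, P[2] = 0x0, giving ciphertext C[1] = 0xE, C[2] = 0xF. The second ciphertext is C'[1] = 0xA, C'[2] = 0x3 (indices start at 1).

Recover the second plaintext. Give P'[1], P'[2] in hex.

P'[1] = 0xC, P'[2] = 0xC

In CTR with a reused counter, both messages share the same keystream S_i, so C_i ⊕ C'_i = P_i ⊕ P'_i and thus P'_i = P_i ⊕ C_i ⊕ C'_i.
P'[1]: 0x8 ⊕ 0xE ⊕ 0xA = 0xC.
P'[2]: 0x0 ⊕ 0xF ⊕ 0x3 = 0xC.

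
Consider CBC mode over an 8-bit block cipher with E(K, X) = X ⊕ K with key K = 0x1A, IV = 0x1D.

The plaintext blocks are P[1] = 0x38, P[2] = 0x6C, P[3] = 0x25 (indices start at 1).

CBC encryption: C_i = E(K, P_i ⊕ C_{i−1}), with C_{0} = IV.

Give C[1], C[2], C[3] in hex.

C[1]: P[1] ⊕ 0x1D = 0x25; E(K, 0x25) = 0x3F.
C[2]: P[2] ⊕ 0x3F = 0x53; E(K, 0x53) = 0x49.
C[3]: P[3] ⊕ 0x49 = 0x6C; E(K, 0x6C) = 0x76.

C[1] = 0x3F, C[2] = 0x49, C[3] = 0x76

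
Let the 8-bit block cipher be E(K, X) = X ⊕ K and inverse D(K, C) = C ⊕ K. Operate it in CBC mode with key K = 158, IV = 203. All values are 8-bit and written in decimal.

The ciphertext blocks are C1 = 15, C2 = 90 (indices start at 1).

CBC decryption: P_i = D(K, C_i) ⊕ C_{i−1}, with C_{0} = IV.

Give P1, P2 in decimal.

P1: D(K, 15) = 145; 145 ⊕ 203 = 90.
P2: D(K, 90) = 196; 196 ⊕ 15 = 203.

P1 = 90, P2 = 203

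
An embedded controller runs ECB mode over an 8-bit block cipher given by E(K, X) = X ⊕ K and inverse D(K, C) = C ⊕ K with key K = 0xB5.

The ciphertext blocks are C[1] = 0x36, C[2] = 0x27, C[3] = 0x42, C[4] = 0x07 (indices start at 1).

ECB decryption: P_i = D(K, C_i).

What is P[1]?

P[1] = 0x83

P[1]: D(K, 0x36) = 0x83.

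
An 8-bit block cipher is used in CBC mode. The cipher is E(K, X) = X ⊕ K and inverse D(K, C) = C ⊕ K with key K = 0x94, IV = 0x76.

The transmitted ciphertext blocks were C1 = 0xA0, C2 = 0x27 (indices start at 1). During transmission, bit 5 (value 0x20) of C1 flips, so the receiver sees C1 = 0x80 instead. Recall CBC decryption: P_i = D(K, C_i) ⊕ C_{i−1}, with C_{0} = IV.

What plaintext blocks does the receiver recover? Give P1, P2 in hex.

P1 = 0x62, P2 = 0x33

Only C1 changed, to 0x80. In CBC, a change in C_i garbles P_i and flips the same bit in P_{i+1}. Decrypting the received ciphertext:
P1: D(K, 0x80) = 0x14; 0x14 ⊕ 0x76 = 0x62.
P2: D(K, 0x27) = 0xB3; 0xB3 ⊕ 0x80 = 0x33.
Blocks that differ from the original plaintext: P1, P2.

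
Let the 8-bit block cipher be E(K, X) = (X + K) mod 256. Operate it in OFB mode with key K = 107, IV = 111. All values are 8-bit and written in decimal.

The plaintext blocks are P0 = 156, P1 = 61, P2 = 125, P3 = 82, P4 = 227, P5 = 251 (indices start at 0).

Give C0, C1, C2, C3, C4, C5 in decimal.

C0 = 70, C1 = 120, C2 = 205, C3 = 73, C4 = 101, C5 = 10

OFB encryption: S_i = E(K, S_{i−1}) with S_{−1} = IV; C_i = P_i ⊕ S_i.
C0: S = E(K, 111) = 218; 156 ⊕ 218 = 70.
C1: S = E(K, 218) = 69; 61 ⊕ 69 = 120.
C2: S = E(K, 69) = 176; 125 ⊕ 176 = 205.
C3: S = E(K, 176) = 27; 82 ⊕ 27 = 73.
C4: S = E(K, 27) = 134; 227 ⊕ 134 = 101.
C5: S = E(K, 134) = 241; 251 ⊕ 241 = 10.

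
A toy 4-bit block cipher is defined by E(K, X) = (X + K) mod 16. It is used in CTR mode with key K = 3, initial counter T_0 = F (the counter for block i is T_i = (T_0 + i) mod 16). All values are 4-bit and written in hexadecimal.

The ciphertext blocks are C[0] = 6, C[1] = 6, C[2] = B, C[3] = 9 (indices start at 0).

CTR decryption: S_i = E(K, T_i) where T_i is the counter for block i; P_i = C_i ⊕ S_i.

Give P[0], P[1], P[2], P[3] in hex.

P[0]: T = F, S = E(K, T) = 2; 6 ⊕ 2 = 4.
P[1]: T = 0, S = E(K, T) = 3; 6 ⊕ 3 = 5.
P[2]: T = 1, S = E(K, T) = 4; B ⊕ 4 = F.
P[3]: T = 2, S = E(K, T) = 5; 9 ⊕ 5 = C.

P[0] = 4, P[1] = 5, P[2] = F, P[3] = C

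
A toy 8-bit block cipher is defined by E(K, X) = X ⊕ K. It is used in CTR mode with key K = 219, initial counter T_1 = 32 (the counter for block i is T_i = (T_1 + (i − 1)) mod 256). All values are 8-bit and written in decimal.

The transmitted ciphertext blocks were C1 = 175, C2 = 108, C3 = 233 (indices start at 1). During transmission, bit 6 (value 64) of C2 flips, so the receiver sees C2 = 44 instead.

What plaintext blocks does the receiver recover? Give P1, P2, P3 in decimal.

P1 = 84, P2 = 214, P3 = 16

CTR decryption: S_i = E(K, T_i) where T_i is the counter for block i; P_i = C_i ⊕ S_i.
Only C2 changed, to 44. In CTR, a change in C_i flips the same bit in P_i only; the keystream is unaffected. Decrypting the received ciphertext:
P1: T = 32, S = E(K, T) = 251; 175 ⊕ 251 = 84.
P2: T = 33, S = E(K, T) = 250; 44 ⊕ 250 = 214.
P3: T = 34, S = E(K, T) = 249; 233 ⊕ 249 = 16.
Blocks that differ from the original plaintext: P2.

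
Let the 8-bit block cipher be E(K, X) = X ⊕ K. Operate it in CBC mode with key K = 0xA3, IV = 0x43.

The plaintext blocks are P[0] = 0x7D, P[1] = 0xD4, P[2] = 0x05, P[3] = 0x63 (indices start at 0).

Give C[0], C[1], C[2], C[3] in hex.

CBC encryption: C_i = E(K, P_i ⊕ C_{i−1}), with C_{−1} = IV.
C[0]: P[0] ⊕ 0x43 = 0x3E; E(K, 0x3E) = 0x9D.
C[1]: P[1] ⊕ 0x9D = 0x49; E(K, 0x49) = 0xEA.
C[2]: P[2] ⊕ 0xEA = 0xEF; E(K, 0xEF) = 0x4C.
C[3]: P[3] ⊕ 0x4C = 0x2F; E(K, 0x2F) = 0x8C.

C[0] = 0x9D, C[1] = 0xEA, C[2] = 0x4C, C[3] = 0x8C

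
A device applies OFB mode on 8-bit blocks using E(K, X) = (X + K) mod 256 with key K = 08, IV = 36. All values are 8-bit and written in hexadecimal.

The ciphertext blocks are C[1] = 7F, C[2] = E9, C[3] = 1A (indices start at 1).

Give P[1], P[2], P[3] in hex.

OFB decryption: S_i = E(K, S_{i−1}) with S_{0} = IV; P_i = C_i ⊕ S_i.
P[1]: S = E(K, 36) = 3E; 7F ⊕ 3E = 41.
P[2]: S = E(K, 3E) = 46; E9 ⊕ 46 = AF.
P[3]: S = E(K, 46) = 4E; 1A ⊕ 4E = 54.

P[1] = 41, P[2] = AF, P[3] = 54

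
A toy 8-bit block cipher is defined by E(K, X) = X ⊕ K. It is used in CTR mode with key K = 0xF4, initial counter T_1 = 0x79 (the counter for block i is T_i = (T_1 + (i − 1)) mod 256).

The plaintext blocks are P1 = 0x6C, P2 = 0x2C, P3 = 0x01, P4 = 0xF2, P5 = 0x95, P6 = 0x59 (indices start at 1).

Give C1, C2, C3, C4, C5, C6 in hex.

C1 = 0xE1, C2 = 0xA2, C3 = 0x8E, C4 = 0x7A, C5 = 0x1C, C6 = 0xD3

CTR encryption: S_i = E(K, T_i) where T_i is the counter for block i; C_i = P_i ⊕ S_i.
C1: T = 0x79, S = E(K, T) = 0x8D; 0x6C ⊕ 0x8D = 0xE1.
C2: T = 0x7A, S = E(K, T) = 0x8E; 0x2C ⊕ 0x8E = 0xA2.
C3: T = 0x7B, S = E(K, T) = 0x8F; 0x01 ⊕ 0x8F = 0x8E.
C4: T = 0x7C, S = E(K, T) = 0x88; 0xF2 ⊕ 0x88 = 0x7A.
C5: T = 0x7D, S = E(K, T) = 0x89; 0x95 ⊕ 0x89 = 0x1C.
C6: T = 0x7E, S = E(K, T) = 0x8A; 0x59 ⊕ 0x8A = 0xD3.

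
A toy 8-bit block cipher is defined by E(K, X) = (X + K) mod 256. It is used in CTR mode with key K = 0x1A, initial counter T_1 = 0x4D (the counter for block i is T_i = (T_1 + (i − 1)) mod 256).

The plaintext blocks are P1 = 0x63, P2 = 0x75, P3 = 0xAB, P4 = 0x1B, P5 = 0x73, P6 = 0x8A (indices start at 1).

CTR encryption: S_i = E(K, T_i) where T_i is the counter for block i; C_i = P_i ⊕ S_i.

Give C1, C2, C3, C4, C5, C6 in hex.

C1: T = 0x4D, S = E(K, T) = 0x67; 0x63 ⊕ 0x67 = 0x04.
C2: T = 0x4E, S = E(K, T) = 0x68; 0x75 ⊕ 0x68 = 0x1D.
C3: T = 0x4F, S = E(K, T) = 0x69; 0xAB ⊕ 0x69 = 0xC2.
C4: T = 0x50, S = E(K, T) = 0x6A; 0x1B ⊕ 0x6A = 0x71.
C5: T = 0x51, S = E(K, T) = 0x6B; 0x73 ⊕ 0x6B = 0x18.
C6: T = 0x52, S = E(K, T) = 0x6C; 0x8A ⊕ 0x6C = 0xE6.

C1 = 0x04, C2 = 0x1D, C3 = 0xC2, C4 = 0x71, C5 = 0x18, C6 = 0xE6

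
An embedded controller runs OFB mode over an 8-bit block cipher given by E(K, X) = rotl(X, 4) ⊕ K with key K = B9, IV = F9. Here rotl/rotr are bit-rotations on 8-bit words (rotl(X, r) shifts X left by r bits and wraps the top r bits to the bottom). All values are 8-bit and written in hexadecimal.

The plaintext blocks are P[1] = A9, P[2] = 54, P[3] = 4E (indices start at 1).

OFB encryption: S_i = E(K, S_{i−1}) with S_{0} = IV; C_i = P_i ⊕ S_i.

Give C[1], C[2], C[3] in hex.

C[1] = 8F, C[2] = 8F, C[3] = 4A

C[1]: S = E(K, F9) = 26; A9 ⊕ 26 = 8F.
C[2]: S = E(K, 26) = DB; 54 ⊕ DB = 8F.
C[3]: S = E(K, DB) = 04; 4E ⊕ 04 = 4A.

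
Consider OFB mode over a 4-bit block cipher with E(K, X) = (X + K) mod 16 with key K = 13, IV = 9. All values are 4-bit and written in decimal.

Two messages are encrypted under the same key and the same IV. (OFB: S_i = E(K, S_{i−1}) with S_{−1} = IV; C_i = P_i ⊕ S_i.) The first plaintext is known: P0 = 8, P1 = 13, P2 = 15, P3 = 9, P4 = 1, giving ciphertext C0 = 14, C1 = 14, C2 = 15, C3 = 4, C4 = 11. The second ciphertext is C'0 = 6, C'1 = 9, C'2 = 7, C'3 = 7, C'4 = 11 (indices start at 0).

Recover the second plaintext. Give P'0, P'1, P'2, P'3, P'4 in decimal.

In OFB with a reused IV, both messages share the same keystream S_i, so C_i ⊕ C'_i = P_i ⊕ P'_i and thus P'_i = P_i ⊕ C_i ⊕ C'_i.
P'0: 8 ⊕ 14 ⊕ 6 = 0.
P'1: 13 ⊕ 14 ⊕ 9 = 10.
P'2: 15 ⊕ 15 ⊕ 7 = 7.
P'3: 9 ⊕ 4 ⊕ 7 = 10.
P'4: 1 ⊕ 11 ⊕ 11 = 1.

P'0 = 0, P'1 = 10, P'2 = 7, P'3 = 10, P'4 = 1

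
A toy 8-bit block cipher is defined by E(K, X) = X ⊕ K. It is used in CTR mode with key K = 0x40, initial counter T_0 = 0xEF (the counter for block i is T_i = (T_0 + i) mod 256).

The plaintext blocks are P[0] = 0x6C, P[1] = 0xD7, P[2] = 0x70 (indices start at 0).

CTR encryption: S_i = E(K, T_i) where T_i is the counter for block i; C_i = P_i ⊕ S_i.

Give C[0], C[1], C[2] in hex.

C[0] = 0xC3, C[1] = 0x67, C[2] = 0xC1

C[0]: T = 0xEF, S = E(K, T) = 0xAF; 0x6C ⊕ 0xAF = 0xC3.
C[1]: T = 0xF0, S = E(K, T) = 0xB0; 0xD7 ⊕ 0xB0 = 0x67.
C[2]: T = 0xF1, S = E(K, T) = 0xB1; 0x70 ⊕ 0xB1 = 0xC1.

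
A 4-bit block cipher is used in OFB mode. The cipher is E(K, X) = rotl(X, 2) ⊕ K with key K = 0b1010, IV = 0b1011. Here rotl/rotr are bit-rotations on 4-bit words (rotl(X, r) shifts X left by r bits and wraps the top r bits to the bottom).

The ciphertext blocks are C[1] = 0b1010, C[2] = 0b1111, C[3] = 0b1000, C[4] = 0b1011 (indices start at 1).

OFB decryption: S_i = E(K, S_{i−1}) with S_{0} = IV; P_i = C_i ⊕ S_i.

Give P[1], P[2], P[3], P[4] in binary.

P[1] = 0b1110, P[2] = 0b0100, P[3] = 0b1100, P[4] = 0b0000

P[1]: S = E(K, 0b1011) = 0b0100; 0b1010 ⊕ 0b0100 = 0b1110.
P[2]: S = E(K, 0b0100) = 0b1011; 0b1111 ⊕ 0b1011 = 0b0100.
P[3]: S = E(K, 0b1011) = 0b0100; 0b1000 ⊕ 0b0100 = 0b1100.
P[4]: S = E(K, 0b0100) = 0b1011; 0b1011 ⊕ 0b1011 = 0b0000.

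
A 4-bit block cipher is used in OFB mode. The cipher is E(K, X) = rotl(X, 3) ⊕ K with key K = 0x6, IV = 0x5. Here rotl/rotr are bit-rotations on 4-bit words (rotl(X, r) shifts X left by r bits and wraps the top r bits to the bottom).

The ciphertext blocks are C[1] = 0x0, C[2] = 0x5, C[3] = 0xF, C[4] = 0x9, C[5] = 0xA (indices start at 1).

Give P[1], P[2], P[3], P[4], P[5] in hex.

OFB decryption: S_i = E(K, S_{i−1}) with S_{0} = IV; P_i = C_i ⊕ S_i.
P[1]: S = E(K, 0x5) = 0xC; 0x0 ⊕ 0xC = 0xC.
P[2]: S = E(K, 0xC) = 0x0; 0x5 ⊕ 0x0 = 0x5.
P[3]: S = E(K, 0x0) = 0x6; 0xF ⊕ 0x6 = 0x9.
P[4]: S = E(K, 0x6) = 0x5; 0x9 ⊕ 0x5 = 0xC.
P[5]: S = E(K, 0x5) = 0xC; 0xA ⊕ 0xC = 0x6.

P[1] = 0xC, P[2] = 0x5, P[3] = 0x9, P[4] = 0xC, P[5] = 0x6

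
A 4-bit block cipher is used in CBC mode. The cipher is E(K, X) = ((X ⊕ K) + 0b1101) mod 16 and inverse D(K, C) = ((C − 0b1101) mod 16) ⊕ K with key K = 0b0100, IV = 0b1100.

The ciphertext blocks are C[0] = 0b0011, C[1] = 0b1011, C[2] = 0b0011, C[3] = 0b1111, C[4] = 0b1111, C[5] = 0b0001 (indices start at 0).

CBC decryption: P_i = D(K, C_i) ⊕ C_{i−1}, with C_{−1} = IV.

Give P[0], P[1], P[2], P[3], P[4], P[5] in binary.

P[0]: D(K, 0b0011) = 0b0010; 0b0010 ⊕ 0b1100 = 0b1110.
P[1]: D(K, 0b1011) = 0b1010; 0b1010 ⊕ 0b0011 = 0b1001.
P[2]: D(K, 0b0011) = 0b0010; 0b0010 ⊕ 0b1011 = 0b1001.
P[3]: D(K, 0b1111) = 0b0110; 0b0110 ⊕ 0b0011 = 0b0101.
P[4]: D(K, 0b1111) = 0b0110; 0b0110 ⊕ 0b1111 = 0b1001.
P[5]: D(K, 0b0001) = 0b0000; 0b0000 ⊕ 0b1111 = 0b1111.

P[0] = 0b1110, P[1] = 0b1001, P[2] = 0b1001, P[3] = 0b0101, P[4] = 0b1001, P[5] = 0b1111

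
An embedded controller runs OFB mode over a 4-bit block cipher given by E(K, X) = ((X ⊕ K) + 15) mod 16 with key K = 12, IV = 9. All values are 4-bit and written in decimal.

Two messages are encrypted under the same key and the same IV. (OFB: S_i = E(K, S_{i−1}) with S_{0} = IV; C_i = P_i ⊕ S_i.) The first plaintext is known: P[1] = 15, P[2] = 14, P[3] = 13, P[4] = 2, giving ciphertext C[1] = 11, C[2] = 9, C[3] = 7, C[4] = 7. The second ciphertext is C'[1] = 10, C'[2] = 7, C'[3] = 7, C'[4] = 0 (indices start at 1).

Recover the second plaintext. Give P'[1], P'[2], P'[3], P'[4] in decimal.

P'[1] = 14, P'[2] = 0, P'[3] = 13, P'[4] = 5

In OFB with a reused IV, both messages share the same keystream S_i, so C_i ⊕ C'_i = P_i ⊕ P'_i and thus P'_i = P_i ⊕ C_i ⊕ C'_i.
P'[1]: 15 ⊕ 11 ⊕ 10 = 14.
P'[2]: 14 ⊕ 9 ⊕ 7 = 0.
P'[3]: 13 ⊕ 7 ⊕ 7 = 13.
P'[4]: 2 ⊕ 7 ⊕ 0 = 5.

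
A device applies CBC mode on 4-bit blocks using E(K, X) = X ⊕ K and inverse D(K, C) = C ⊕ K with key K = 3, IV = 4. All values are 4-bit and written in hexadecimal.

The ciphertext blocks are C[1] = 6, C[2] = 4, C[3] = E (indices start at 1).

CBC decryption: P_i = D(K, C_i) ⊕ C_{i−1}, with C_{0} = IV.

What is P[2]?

P[2]: D(K, 4) = 7; 7 ⊕ 6 = 1.

P[2] = 1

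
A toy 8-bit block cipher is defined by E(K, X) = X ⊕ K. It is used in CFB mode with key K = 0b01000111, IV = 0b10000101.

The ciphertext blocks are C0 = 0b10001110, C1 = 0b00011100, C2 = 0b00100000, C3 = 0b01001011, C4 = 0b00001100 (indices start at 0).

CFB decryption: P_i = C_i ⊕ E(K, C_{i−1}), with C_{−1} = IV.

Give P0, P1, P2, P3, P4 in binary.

P0 = 0b01001100, P1 = 0b11010101, P2 = 0b01111011, P3 = 0b00101100, P4 = 0b00000000

P0: E(K, 0b10000101) = 0b11000010; 0b10001110 ⊕ 0b11000010 = 0b01001100.
P1: E(K, 0b10001110) = 0b11001001; 0b00011100 ⊕ 0b11001001 = 0b11010101.
P2: E(K, 0b00011100) = 0b01011011; 0b00100000 ⊕ 0b01011011 = 0b01111011.
P3: E(K, 0b00100000) = 0b01100111; 0b01001011 ⊕ 0b01100111 = 0b00101100.
P4: E(K, 0b01001011) = 0b00001100; 0b00001100 ⊕ 0b00001100 = 0b00000000.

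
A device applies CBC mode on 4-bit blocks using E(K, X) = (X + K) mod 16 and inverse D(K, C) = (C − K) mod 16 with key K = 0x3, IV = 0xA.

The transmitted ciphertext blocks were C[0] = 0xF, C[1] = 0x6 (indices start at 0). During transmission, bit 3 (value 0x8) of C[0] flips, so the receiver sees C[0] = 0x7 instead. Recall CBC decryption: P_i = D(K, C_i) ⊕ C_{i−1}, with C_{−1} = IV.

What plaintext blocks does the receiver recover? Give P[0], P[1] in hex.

Only C[0] changed, to 0x7. In CBC, a change in C_i garbles P_i and flips the same bit in P_{i+1}. Decrypting the received ciphertext:
P[0]: D(K, 0x7) = 0x4; 0x4 ⊕ 0xA = 0xE.
P[1]: D(K, 0x6) = 0x3; 0x3 ⊕ 0x7 = 0x4.
Blocks that differ from the original plaintext: P[0], P[1].

P[0] = 0xE, P[1] = 0x4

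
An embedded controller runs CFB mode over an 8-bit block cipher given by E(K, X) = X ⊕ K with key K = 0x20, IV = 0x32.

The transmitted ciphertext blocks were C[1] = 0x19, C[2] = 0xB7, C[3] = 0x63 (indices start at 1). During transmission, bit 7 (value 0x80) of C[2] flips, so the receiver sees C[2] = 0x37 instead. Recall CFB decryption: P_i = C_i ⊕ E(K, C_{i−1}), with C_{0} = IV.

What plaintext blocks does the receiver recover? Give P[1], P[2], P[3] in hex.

Only C[2] changed, to 0x37. In CFB, a change in C_i flips the same bit in P_i and garbles P_{i+1}. Decrypting the received ciphertext:
P[1]: E(K, 0x32) = 0x12; 0x19 ⊕ 0x12 = 0x0B.
P[2]: E(K, 0x19) = 0x39; 0x37 ⊕ 0x39 = 0x0E.
P[3]: E(K, 0x37) = 0x17; 0x63 ⊕ 0x17 = 0x74.
Blocks that differ from the original plaintext: P[2], P[3].

P[1] = 0x0B, P[2] = 0x0E, P[3] = 0x74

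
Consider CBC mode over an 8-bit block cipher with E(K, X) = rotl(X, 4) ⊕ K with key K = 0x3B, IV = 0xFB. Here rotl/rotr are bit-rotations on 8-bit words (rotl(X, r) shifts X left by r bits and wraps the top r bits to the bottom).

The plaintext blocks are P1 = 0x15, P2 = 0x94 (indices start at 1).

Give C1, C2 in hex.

C1 = 0xD5, C2 = 0x2F

CBC encryption: C_i = E(K, P_i ⊕ C_{i−1}), with C_{0} = IV.
C1: P1 ⊕ 0xFB = 0xEE; E(K, 0xEE) = 0xD5.
C2: P2 ⊕ 0xD5 = 0x41; E(K, 0x41) = 0x2F.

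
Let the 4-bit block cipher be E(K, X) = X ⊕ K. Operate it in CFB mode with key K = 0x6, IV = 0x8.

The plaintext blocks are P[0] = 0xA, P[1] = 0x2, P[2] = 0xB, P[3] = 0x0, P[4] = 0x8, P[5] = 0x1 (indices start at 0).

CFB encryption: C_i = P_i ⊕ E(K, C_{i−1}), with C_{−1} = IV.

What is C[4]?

C[0]: E(K, 0x8) = 0xE; 0xA ⊕ 0xE = 0x4.
C[1]: E(K, 0x4) = 0x2; 0x2 ⊕ 0x2 = 0x0.
C[2]: E(K, 0x0) = 0x6; 0xB ⊕ 0x6 = 0xD.
C[3]: E(K, 0xD) = 0xB; 0x0 ⊕ 0xB = 0xB.
C[4]: E(K, 0xB) = 0xD; 0x8 ⊕ 0xD = 0x5.

C[4] = 0x5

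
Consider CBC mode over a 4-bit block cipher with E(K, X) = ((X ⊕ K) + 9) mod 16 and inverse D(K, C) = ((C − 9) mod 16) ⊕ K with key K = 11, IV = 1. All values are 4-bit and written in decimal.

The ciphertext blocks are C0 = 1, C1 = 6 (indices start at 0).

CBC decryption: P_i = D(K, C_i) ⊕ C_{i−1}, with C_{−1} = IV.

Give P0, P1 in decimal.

P0 = 2, P1 = 7

P0: D(K, 1) = 3; 3 ⊕ 1 = 2.
P1: D(K, 6) = 6; 6 ⊕ 1 = 7.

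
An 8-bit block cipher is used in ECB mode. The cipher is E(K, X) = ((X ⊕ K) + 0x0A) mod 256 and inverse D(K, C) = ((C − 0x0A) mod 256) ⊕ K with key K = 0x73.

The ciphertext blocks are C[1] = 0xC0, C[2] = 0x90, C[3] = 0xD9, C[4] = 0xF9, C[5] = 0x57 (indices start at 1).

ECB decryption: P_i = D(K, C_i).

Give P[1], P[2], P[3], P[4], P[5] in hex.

P[1]: D(K, 0xC0) = 0xC5.
P[2]: D(K, 0x90) = 0xF5.
P[3]: D(K, 0xD9) = 0xBC.
P[4]: D(K, 0xF9) = 0x9C.
P[5]: D(K, 0x57) = 0x3E.

P[1] = 0xC5, P[2] = 0xF5, P[3] = 0xBC, P[4] = 0x9C, P[5] = 0x3E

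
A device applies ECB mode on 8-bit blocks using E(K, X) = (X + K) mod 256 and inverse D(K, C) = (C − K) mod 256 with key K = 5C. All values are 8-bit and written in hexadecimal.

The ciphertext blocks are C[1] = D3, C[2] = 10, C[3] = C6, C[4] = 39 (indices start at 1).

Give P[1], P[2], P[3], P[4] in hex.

P[1] = 77, P[2] = B4, P[3] = 6A, P[4] = DD

ECB decryption: P_i = D(K, C_i).
P[1]: D(K, D3) = 77.
P[2]: D(K, 10) = B4.
P[3]: D(K, C6) = 6A.
P[4]: D(K, 39) = DD.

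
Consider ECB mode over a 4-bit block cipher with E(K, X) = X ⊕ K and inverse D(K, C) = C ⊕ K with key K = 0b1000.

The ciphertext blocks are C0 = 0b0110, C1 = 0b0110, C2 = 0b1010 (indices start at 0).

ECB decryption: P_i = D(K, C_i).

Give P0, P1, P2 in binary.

P0 = 0b1110, P1 = 0b1110, P2 = 0b0010

P0: D(K, 0b0110) = 0b1110.
P1: D(K, 0b0110) = 0b1110.
P2: D(K, 0b1010) = 0b0010.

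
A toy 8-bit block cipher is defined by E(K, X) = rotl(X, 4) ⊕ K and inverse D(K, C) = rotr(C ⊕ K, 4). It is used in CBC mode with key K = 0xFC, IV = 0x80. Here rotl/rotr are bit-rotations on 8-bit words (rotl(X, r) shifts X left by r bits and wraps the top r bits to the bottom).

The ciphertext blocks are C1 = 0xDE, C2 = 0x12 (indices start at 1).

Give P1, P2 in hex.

P1 = 0xA2, P2 = 0x30

CBC decryption: P_i = D(K, C_i) ⊕ C_{i−1}, with C_{0} = IV.
P1: D(K, 0xDE) = 0x22; 0x22 ⊕ 0x80 = 0xA2.
P2: D(K, 0x12) = 0xEE; 0xEE ⊕ 0xDE = 0x30.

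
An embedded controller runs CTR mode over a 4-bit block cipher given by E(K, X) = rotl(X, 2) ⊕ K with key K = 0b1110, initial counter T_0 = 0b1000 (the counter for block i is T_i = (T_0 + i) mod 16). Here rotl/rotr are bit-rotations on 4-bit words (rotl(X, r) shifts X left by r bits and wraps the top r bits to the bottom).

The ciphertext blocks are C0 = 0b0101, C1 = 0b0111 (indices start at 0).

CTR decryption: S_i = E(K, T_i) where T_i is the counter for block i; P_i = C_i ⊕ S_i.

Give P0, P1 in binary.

P0: T = 0b1000, S = E(K, T) = 0b1100; 0b0101 ⊕ 0b1100 = 0b1001.
P1: T = 0b1001, S = E(K, T) = 0b1000; 0b0111 ⊕ 0b1000 = 0b1111.

P0 = 0b1001, P1 = 0b1111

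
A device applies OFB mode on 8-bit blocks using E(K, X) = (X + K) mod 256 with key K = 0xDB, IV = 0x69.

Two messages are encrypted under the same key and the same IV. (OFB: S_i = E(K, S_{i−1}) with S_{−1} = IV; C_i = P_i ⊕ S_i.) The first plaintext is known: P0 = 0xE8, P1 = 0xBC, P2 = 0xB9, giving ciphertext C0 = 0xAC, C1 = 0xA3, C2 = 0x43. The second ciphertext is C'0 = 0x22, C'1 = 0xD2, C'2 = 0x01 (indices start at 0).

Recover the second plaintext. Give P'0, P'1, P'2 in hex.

P'0 = 0x66, P'1 = 0xCD, P'2 = 0xFB

In OFB with a reused IV, both messages share the same keystream S_i, so C_i ⊕ C'_i = P_i ⊕ P'_i and thus P'_i = P_i ⊕ C_i ⊕ C'_i.
P'0: 0xE8 ⊕ 0xAC ⊕ 0x22 = 0x66.
P'1: 0xBC ⊕ 0xA3 ⊕ 0xD2 = 0xCD.
P'2: 0xB9 ⊕ 0x43 ⊕ 0x01 = 0xFB.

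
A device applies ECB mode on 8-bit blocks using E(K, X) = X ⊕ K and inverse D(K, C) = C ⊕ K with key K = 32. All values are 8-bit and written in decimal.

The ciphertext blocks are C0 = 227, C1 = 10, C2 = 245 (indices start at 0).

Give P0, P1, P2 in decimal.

ECB decryption: P_i = D(K, C_i).
P0: D(K, 227) = 195.
P1: D(K, 10) = 42.
P2: D(K, 245) = 213.

P0 = 195, P1 = 42, P2 = 213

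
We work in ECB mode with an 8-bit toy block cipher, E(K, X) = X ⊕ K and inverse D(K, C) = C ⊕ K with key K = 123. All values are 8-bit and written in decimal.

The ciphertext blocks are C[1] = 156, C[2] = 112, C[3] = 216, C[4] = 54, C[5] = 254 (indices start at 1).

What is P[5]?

P[5] = 133

ECB decryption: P_i = D(K, C_i).
P[5]: D(K, 254) = 133.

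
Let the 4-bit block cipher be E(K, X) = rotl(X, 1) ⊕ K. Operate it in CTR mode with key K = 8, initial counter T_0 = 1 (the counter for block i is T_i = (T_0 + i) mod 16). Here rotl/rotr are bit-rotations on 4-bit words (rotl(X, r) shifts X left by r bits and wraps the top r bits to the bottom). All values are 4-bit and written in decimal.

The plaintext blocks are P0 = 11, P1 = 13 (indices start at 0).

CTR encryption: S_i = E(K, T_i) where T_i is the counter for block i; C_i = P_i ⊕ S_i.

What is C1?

C1 = 1

C0: T = 1, S = E(K, T) = 10; 11 ⊕ 10 = 1.
C1: T = 2, S = E(K, T) = 12; 13 ⊕ 12 = 1.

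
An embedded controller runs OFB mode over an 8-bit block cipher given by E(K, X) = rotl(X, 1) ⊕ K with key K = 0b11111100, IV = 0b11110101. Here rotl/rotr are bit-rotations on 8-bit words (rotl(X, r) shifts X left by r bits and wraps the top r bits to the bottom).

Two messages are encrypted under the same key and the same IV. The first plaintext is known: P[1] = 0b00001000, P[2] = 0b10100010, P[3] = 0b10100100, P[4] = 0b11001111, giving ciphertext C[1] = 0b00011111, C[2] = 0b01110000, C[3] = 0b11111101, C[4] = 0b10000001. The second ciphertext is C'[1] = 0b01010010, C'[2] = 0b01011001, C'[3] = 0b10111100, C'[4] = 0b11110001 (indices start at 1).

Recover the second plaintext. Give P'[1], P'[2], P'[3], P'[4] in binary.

P'[1] = 0b01000101, P'[2] = 0b10001011, P'[3] = 0b11100101, P'[4] = 0b10111111

In OFB with a reused IV, both messages share the same keystream S_i, so C_i ⊕ C'_i = P_i ⊕ P'_i and thus P'_i = P_i ⊕ C_i ⊕ C'_i.
P'[1]: 0b00001000 ⊕ 0b00011111 ⊕ 0b01010010 = 0b01000101.
P'[2]: 0b10100010 ⊕ 0b01110000 ⊕ 0b01011001 = 0b10001011.
P'[3]: 0b10100100 ⊕ 0b11111101 ⊕ 0b10111100 = 0b11100101.
P'[4]: 0b11001111 ⊕ 0b10000001 ⊕ 0b11110001 = 0b10111111.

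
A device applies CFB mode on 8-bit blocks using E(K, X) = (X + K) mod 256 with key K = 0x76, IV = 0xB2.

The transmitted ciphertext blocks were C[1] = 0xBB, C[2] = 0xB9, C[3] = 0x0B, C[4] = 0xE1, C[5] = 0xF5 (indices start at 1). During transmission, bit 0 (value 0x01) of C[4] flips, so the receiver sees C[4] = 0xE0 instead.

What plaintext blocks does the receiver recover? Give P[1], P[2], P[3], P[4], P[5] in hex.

CFB decryption: P_i = C_i ⊕ E(K, C_{i−1}), with C_{0} = IV.
Only C[4] changed, to 0xE0. In CFB, a change in C_i flips the same bit in P_i and garbles P_{i+1}. Decrypting the received ciphertext:
P[1]: E(K, 0xB2) = 0x28; 0xBB ⊕ 0x28 = 0x93.
P[2]: E(K, 0xBB) = 0x31; 0xB9 ⊕ 0x31 = 0x88.
P[3]: E(K, 0xB9) = 0x2F; 0x0B ⊕ 0x2F = 0x24.
P[4]: E(K, 0x0B) = 0x81; 0xE0 ⊕ 0x81 = 0x61.
P[5]: E(K, 0xE0) = 0x56; 0xF5 ⊕ 0x56 = 0xA3.
Blocks that differ from the original plaintext: P[4], P[5].

P[1] = 0x93, P[2] = 0x88, P[3] = 0x24, P[4] = 0x61, P[5] = 0xA3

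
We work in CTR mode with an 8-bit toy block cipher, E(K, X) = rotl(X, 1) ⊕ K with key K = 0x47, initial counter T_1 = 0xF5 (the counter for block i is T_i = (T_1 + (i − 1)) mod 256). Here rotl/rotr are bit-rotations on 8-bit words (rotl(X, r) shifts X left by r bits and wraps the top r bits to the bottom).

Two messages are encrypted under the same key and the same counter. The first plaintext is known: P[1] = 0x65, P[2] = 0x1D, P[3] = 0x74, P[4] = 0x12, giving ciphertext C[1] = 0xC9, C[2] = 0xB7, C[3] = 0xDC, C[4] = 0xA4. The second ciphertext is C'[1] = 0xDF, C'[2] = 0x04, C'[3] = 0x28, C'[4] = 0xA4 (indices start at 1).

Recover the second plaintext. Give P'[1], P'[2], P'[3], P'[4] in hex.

In CTR with a reused counter, both messages share the same keystream S_i, so C_i ⊕ C'_i = P_i ⊕ P'_i and thus P'_i = P_i ⊕ C_i ⊕ C'_i.
P'[1]: 0x65 ⊕ 0xC9 ⊕ 0xDF = 0x73.
P'[2]: 0x1D ⊕ 0xB7 ⊕ 0x04 = 0xAE.
P'[3]: 0x74 ⊕ 0xDC ⊕ 0x28 = 0x80.
P'[4]: 0x12 ⊕ 0xA4 ⊕ 0xA4 = 0x12.

P'[1] = 0x73, P'[2] = 0xAE, P'[3] = 0x80, P'[4] = 0x12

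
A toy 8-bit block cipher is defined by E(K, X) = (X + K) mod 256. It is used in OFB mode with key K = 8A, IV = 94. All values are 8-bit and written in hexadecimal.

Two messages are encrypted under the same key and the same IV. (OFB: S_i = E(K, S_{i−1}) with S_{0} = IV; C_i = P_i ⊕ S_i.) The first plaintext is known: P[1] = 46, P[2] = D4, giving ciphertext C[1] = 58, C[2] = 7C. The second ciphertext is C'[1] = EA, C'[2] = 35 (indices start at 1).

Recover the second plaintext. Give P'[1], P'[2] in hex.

P'[1] = F4, P'[2] = 9D

In OFB with a reused IV, both messages share the same keystream S_i, so C_i ⊕ C'_i = P_i ⊕ P'_i and thus P'_i = P_i ⊕ C_i ⊕ C'_i.
P'[1]: 46 ⊕ 58 ⊕ EA = F4.
P'[2]: D4 ⊕ 7C ⊕ 35 = 9D.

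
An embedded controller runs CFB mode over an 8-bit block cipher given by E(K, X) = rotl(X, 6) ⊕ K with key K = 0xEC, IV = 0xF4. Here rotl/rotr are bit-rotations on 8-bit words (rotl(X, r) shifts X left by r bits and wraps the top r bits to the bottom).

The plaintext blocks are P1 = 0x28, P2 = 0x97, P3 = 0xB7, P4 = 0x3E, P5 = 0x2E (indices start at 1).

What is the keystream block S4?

0x6A

CFB encryption: C_i = P_i ⊕ E(K, C_{i−1}), with C_{0} = IV.
C1: E(K, 0xF4) = 0xD1; 0x28 ⊕ 0xD1 = 0xF9.
C2: E(K, 0xF9) = 0x92; 0x97 ⊕ 0x92 = 0x05.
C3: E(K, 0x05) = 0xAD; 0xB7 ⊕ 0xAD = 0x1A.
C4: E(K, 0x1A) = 0x6A; 0x3E ⊕ 0x6A = 0x54.
So S4 = 0x6A.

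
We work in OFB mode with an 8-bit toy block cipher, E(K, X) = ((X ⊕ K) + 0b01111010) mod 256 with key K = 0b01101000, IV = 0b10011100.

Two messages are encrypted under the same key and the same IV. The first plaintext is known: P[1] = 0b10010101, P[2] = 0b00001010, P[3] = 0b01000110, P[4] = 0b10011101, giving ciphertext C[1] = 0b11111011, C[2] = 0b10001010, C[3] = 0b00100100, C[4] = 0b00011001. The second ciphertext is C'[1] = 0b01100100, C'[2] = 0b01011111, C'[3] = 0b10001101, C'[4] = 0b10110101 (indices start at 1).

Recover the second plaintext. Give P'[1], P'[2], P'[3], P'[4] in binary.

In OFB with a reused IV, both messages share the same keystream S_i, so C_i ⊕ C'_i = P_i ⊕ P'_i and thus P'_i = P_i ⊕ C_i ⊕ C'_i.
P'[1]: 0b10010101 ⊕ 0b11111011 ⊕ 0b01100100 = 0b00001010.
P'[2]: 0b00001010 ⊕ 0b10001010 ⊕ 0b01011111 = 0b11011111.
P'[3]: 0b01000110 ⊕ 0b00100100 ⊕ 0b10001101 = 0b11101111.
P'[4]: 0b10011101 ⊕ 0b00011001 ⊕ 0b10110101 = 0b00110001.

P'[1] = 0b00001010, P'[2] = 0b11011111, P'[3] = 0b11101111, P'[4] = 0b00110001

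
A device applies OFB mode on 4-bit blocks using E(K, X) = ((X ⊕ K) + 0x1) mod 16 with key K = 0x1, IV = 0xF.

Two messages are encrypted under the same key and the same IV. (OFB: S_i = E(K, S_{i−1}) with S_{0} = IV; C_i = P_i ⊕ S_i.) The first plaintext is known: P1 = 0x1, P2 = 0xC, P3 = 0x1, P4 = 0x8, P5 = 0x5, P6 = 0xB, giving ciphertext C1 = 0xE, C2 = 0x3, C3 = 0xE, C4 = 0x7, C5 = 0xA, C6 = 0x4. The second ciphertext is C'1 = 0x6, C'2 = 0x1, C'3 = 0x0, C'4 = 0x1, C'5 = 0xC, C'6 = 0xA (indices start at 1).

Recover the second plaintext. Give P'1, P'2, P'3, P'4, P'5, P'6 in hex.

P'1 = 0x9, P'2 = 0xE, P'3 = 0xF, P'4 = 0xE, P'5 = 0x3, P'6 = 0x5

In OFB with a reused IV, both messages share the same keystream S_i, so C_i ⊕ C'_i = P_i ⊕ P'_i and thus P'_i = P_i ⊕ C_i ⊕ C'_i.
P'1: 0x1 ⊕ 0xE ⊕ 0x6 = 0x9.
P'2: 0xC ⊕ 0x3 ⊕ 0x1 = 0xE.
P'3: 0x1 ⊕ 0xE ⊕ 0x0 = 0xF.
P'4: 0x8 ⊕ 0x7 ⊕ 0x1 = 0xE.
P'5: 0x5 ⊕ 0xA ⊕ 0xC = 0x3.
P'6: 0xB ⊕ 0x4 ⊕ 0xA = 0x5.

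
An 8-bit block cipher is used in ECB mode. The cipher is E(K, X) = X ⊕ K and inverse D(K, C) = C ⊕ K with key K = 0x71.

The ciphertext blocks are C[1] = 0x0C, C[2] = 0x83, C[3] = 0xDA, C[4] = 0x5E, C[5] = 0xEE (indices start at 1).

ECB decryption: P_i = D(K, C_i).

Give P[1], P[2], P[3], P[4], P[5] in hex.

P[1] = 0x7D, P[2] = 0xF2, P[3] = 0xAB, P[4] = 0x2F, P[5] = 0x9F

P[1]: D(K, 0x0C) = 0x7D.
P[2]: D(K, 0x83) = 0xF2.
P[3]: D(K, 0xDA) = 0xAB.
P[4]: D(K, 0x5E) = 0x2F.
P[5]: D(K, 0xEE) = 0x9F.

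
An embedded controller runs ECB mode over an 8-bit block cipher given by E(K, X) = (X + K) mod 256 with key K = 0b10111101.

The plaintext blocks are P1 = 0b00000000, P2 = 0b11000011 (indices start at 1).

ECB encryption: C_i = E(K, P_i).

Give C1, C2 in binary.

C1: E(K, 0b00000000) = 0b10111101.
C2: E(K, 0b11000011) = 0b10000000.

C1 = 0b10111101, C2 = 0b10000000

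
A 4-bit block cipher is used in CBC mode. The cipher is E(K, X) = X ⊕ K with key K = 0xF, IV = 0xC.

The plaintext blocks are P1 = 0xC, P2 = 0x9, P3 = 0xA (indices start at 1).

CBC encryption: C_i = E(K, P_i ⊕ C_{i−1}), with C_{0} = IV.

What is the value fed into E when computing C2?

0x6

C1: P1 ⊕ 0xC = 0x0; E(K, 0x0) = 0xF.
C2: P2 ⊕ 0xF = 0x6; E(K, 0x6) = 0x9.
So the input to E for block 2 is 0x6.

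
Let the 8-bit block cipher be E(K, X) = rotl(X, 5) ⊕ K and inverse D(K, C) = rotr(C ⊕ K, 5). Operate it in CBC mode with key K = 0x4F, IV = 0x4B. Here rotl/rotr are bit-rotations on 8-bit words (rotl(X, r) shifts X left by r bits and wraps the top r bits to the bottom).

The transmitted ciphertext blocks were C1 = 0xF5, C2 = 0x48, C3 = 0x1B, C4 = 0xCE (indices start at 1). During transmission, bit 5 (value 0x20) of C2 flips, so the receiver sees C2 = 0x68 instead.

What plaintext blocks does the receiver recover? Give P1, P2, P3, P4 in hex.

CBC decryption: P_i = D(K, C_i) ⊕ C_{i−1}, with C_{0} = IV.
Only C2 changed, to 0x68. In CBC, a change in C_i garbles P_i and flips the same bit in P_{i+1}. Decrypting the received ciphertext:
P1: D(K, 0xF5) = 0xD5; 0xD5 ⊕ 0x4B = 0x9E.
P2: D(K, 0x68) = 0x39; 0x39 ⊕ 0xF5 = 0xCC.
P3: D(K, 0x1B) = 0xA2; 0xA2 ⊕ 0x68 = 0xCA.
P4: D(K, 0xCE) = 0x0C; 0x0C ⊕ 0x1B = 0x17.
Blocks that differ from the original plaintext: P2, P3.

P1 = 0x9E, P2 = 0xCC, P3 = 0xCA, P4 = 0x17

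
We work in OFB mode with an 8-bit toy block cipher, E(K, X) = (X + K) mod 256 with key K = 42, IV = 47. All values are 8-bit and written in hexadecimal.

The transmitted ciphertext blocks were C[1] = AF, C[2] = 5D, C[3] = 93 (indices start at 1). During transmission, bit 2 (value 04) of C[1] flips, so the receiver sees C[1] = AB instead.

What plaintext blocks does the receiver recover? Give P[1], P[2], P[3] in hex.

OFB decryption: S_i = E(K, S_{i−1}) with S_{0} = IV; P_i = C_i ⊕ S_i.
Only C[1] changed, to AB. In OFB, a change in C_i flips the same bit in P_i only; the keystream is unaffected. Decrypting the received ciphertext:
P[1]: S = E(K, 47) = 89; AB ⊕ 89 = 22.
P[2]: S = E(K, 89) = CB; 5D ⊕ CB = 96.
P[3]: S = E(K, CB) = 0D; 93 ⊕ 0D = 9E.
Blocks that differ from the original plaintext: P[1].

P[1] = 22, P[2] = 96, P[3] = 9E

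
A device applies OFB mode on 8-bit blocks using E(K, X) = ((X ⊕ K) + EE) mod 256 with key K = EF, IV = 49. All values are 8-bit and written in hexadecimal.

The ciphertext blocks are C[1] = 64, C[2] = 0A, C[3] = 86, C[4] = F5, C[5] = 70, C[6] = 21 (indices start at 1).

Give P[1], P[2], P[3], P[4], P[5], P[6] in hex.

P[1] = F0, P[2] = 63, P[3] = F2, P[4] = 7C, P[5] = 24, P[6] = 88

OFB decryption: S_i = E(K, S_{i−1}) with S_{0} = IV; P_i = C_i ⊕ S_i.
P[1]: S = E(K, 49) = 94; 64 ⊕ 94 = F0.
P[2]: S = E(K, 94) = 69; 0A ⊕ 69 = 63.
P[3]: S = E(K, 69) = 74; 86 ⊕ 74 = F2.
P[4]: S = E(K, 74) = 89; F5 ⊕ 89 = 7C.
P[5]: S = E(K, 89) = 54; 70 ⊕ 54 = 24.
P[6]: S = E(K, 54) = A9; 21 ⊕ A9 = 88.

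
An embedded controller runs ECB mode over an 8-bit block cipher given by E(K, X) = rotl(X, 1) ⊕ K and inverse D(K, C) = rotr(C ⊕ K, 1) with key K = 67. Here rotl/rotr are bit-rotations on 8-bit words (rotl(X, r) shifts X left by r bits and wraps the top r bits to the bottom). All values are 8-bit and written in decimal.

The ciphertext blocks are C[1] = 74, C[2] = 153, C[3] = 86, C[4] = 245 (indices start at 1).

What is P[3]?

P[3] = 138

ECB decryption: P_i = D(K, C_i).
P[3]: D(K, 86) = 138.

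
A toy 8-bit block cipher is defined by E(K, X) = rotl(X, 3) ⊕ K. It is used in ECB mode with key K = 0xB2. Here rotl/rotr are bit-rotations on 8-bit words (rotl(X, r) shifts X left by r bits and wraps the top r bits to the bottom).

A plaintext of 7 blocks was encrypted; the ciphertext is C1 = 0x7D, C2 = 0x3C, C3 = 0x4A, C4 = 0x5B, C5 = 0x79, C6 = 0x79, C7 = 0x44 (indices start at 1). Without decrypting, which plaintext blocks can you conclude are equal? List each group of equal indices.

P5 = P6

ECB encrypts each block independently with the same key, so equal ciphertext blocks imply equal plaintext blocks.
C5 = C6 = 0x79, so P5 = P6.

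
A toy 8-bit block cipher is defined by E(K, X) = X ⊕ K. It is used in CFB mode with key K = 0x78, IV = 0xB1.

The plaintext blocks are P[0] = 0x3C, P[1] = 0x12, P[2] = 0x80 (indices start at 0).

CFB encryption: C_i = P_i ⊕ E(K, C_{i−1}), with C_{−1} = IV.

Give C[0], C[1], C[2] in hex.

C[0] = 0xF5, C[1] = 0x9F, C[2] = 0x67

C[0]: E(K, 0xB1) = 0xC9; 0x3C ⊕ 0xC9 = 0xF5.
C[1]: E(K, 0xF5) = 0x8D; 0x12 ⊕ 0x8D = 0x9F.
C[2]: E(K, 0x9F) = 0xE7; 0x80 ⊕ 0xE7 = 0x67.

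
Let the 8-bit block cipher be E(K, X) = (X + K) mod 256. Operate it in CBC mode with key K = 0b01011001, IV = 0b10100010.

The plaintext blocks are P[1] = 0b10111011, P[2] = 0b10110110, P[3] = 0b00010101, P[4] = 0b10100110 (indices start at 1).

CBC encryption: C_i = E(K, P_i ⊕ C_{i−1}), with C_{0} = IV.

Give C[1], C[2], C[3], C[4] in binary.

C[1] = 0b01110010, C[2] = 0b00011101, C[3] = 0b01100001, C[4] = 0b00100000

C[1]: P[1] ⊕ 0b10100010 = 0b00011001; E(K, 0b00011001) = 0b01110010.
C[2]: P[2] ⊕ 0b01110010 = 0b11000100; E(K, 0b11000100) = 0b00011101.
C[3]: P[3] ⊕ 0b00011101 = 0b00001000; E(K, 0b00001000) = 0b01100001.
C[4]: P[4] ⊕ 0b01100001 = 0b11000111; E(K, 0b11000111) = 0b00100000.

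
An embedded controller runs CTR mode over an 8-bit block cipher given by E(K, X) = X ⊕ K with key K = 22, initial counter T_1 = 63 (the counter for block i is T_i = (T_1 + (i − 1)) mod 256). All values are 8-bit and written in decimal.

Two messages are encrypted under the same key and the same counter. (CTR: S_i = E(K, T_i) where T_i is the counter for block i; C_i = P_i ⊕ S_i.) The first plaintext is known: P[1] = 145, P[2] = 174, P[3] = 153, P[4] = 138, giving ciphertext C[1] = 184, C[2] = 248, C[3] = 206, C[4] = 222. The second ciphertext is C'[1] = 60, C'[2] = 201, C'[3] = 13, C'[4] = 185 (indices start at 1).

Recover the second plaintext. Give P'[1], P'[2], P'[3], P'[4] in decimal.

P'[1] = 21, P'[2] = 159, P'[3] = 90, P'[4] = 237

In CTR with a reused counter, both messages share the same keystream S_i, so C_i ⊕ C'_i = P_i ⊕ P'_i and thus P'_i = P_i ⊕ C_i ⊕ C'_i.
P'[1]: 145 ⊕ 184 ⊕ 60 = 21.
P'[2]: 174 ⊕ 248 ⊕ 201 = 159.
P'[3]: 153 ⊕ 206 ⊕ 13 = 90.
P'[4]: 138 ⊕ 222 ⊕ 185 = 237.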